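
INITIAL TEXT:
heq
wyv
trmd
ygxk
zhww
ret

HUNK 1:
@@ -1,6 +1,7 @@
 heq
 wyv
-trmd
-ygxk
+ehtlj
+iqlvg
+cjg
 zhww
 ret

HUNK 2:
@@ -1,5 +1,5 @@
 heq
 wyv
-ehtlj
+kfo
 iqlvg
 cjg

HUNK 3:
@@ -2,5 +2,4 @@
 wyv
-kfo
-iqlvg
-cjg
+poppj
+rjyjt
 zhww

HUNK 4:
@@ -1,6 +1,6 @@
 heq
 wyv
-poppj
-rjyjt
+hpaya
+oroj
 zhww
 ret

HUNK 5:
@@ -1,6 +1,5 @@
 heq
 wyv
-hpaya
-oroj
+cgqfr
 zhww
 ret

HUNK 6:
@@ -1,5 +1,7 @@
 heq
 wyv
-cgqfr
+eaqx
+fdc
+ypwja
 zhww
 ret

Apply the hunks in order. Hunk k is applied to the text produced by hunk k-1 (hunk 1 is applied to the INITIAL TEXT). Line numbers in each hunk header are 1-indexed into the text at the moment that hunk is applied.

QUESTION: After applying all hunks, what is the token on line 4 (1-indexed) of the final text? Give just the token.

Hunk 1: at line 1 remove [trmd,ygxk] add [ehtlj,iqlvg,cjg] -> 7 lines: heq wyv ehtlj iqlvg cjg zhww ret
Hunk 2: at line 1 remove [ehtlj] add [kfo] -> 7 lines: heq wyv kfo iqlvg cjg zhww ret
Hunk 3: at line 2 remove [kfo,iqlvg,cjg] add [poppj,rjyjt] -> 6 lines: heq wyv poppj rjyjt zhww ret
Hunk 4: at line 1 remove [poppj,rjyjt] add [hpaya,oroj] -> 6 lines: heq wyv hpaya oroj zhww ret
Hunk 5: at line 1 remove [hpaya,oroj] add [cgqfr] -> 5 lines: heq wyv cgqfr zhww ret
Hunk 6: at line 1 remove [cgqfr] add [eaqx,fdc,ypwja] -> 7 lines: heq wyv eaqx fdc ypwja zhww ret
Final line 4: fdc

Answer: fdc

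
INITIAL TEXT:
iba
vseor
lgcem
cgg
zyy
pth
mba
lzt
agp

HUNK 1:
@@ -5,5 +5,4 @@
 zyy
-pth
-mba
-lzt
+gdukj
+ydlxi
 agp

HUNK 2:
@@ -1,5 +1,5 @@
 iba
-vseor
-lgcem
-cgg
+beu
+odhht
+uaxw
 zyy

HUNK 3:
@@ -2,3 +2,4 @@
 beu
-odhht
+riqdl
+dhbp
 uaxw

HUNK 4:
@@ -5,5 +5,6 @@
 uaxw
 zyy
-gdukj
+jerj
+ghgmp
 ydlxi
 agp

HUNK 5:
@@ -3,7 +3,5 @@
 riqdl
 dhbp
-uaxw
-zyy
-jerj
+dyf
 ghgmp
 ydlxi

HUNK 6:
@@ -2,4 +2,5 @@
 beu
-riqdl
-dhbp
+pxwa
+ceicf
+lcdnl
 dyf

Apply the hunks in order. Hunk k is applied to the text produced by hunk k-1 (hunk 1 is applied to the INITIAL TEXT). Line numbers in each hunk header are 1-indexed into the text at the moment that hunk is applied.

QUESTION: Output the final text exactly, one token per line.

Hunk 1: at line 5 remove [pth,mba,lzt] add [gdukj,ydlxi] -> 8 lines: iba vseor lgcem cgg zyy gdukj ydlxi agp
Hunk 2: at line 1 remove [vseor,lgcem,cgg] add [beu,odhht,uaxw] -> 8 lines: iba beu odhht uaxw zyy gdukj ydlxi agp
Hunk 3: at line 2 remove [odhht] add [riqdl,dhbp] -> 9 lines: iba beu riqdl dhbp uaxw zyy gdukj ydlxi agp
Hunk 4: at line 5 remove [gdukj] add [jerj,ghgmp] -> 10 lines: iba beu riqdl dhbp uaxw zyy jerj ghgmp ydlxi agp
Hunk 5: at line 3 remove [uaxw,zyy,jerj] add [dyf] -> 8 lines: iba beu riqdl dhbp dyf ghgmp ydlxi agp
Hunk 6: at line 2 remove [riqdl,dhbp] add [pxwa,ceicf,lcdnl] -> 9 lines: iba beu pxwa ceicf lcdnl dyf ghgmp ydlxi agp

Answer: iba
beu
pxwa
ceicf
lcdnl
dyf
ghgmp
ydlxi
agp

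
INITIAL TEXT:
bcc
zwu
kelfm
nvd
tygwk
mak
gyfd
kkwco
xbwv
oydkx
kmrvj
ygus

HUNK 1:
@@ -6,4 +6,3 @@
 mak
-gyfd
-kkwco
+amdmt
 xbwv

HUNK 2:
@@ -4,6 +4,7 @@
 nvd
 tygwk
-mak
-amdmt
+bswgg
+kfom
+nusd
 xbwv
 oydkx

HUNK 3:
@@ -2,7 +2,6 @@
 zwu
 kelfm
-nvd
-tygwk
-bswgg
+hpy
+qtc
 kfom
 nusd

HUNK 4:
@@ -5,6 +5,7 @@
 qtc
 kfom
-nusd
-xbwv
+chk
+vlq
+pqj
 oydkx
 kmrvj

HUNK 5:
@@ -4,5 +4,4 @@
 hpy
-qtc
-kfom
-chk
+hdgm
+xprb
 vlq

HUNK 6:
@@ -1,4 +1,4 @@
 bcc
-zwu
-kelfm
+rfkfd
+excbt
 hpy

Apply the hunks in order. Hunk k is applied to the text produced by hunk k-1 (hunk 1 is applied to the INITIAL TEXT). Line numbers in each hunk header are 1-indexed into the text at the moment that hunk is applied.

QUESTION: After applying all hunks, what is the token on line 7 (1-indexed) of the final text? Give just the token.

Answer: vlq

Derivation:
Hunk 1: at line 6 remove [gyfd,kkwco] add [amdmt] -> 11 lines: bcc zwu kelfm nvd tygwk mak amdmt xbwv oydkx kmrvj ygus
Hunk 2: at line 4 remove [mak,amdmt] add [bswgg,kfom,nusd] -> 12 lines: bcc zwu kelfm nvd tygwk bswgg kfom nusd xbwv oydkx kmrvj ygus
Hunk 3: at line 2 remove [nvd,tygwk,bswgg] add [hpy,qtc] -> 11 lines: bcc zwu kelfm hpy qtc kfom nusd xbwv oydkx kmrvj ygus
Hunk 4: at line 5 remove [nusd,xbwv] add [chk,vlq,pqj] -> 12 lines: bcc zwu kelfm hpy qtc kfom chk vlq pqj oydkx kmrvj ygus
Hunk 5: at line 4 remove [qtc,kfom,chk] add [hdgm,xprb] -> 11 lines: bcc zwu kelfm hpy hdgm xprb vlq pqj oydkx kmrvj ygus
Hunk 6: at line 1 remove [zwu,kelfm] add [rfkfd,excbt] -> 11 lines: bcc rfkfd excbt hpy hdgm xprb vlq pqj oydkx kmrvj ygus
Final line 7: vlq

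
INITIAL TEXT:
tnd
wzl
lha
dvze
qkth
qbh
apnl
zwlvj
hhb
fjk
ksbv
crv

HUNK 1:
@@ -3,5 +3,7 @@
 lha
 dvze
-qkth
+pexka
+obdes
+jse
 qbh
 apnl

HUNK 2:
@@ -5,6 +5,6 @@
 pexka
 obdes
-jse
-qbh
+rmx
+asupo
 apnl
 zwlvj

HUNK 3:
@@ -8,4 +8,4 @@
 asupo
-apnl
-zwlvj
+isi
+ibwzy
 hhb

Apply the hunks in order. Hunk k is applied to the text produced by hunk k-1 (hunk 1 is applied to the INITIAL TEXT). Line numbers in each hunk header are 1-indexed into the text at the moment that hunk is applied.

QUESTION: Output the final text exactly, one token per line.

Answer: tnd
wzl
lha
dvze
pexka
obdes
rmx
asupo
isi
ibwzy
hhb
fjk
ksbv
crv

Derivation:
Hunk 1: at line 3 remove [qkth] add [pexka,obdes,jse] -> 14 lines: tnd wzl lha dvze pexka obdes jse qbh apnl zwlvj hhb fjk ksbv crv
Hunk 2: at line 5 remove [jse,qbh] add [rmx,asupo] -> 14 lines: tnd wzl lha dvze pexka obdes rmx asupo apnl zwlvj hhb fjk ksbv crv
Hunk 3: at line 8 remove [apnl,zwlvj] add [isi,ibwzy] -> 14 lines: tnd wzl lha dvze pexka obdes rmx asupo isi ibwzy hhb fjk ksbv crv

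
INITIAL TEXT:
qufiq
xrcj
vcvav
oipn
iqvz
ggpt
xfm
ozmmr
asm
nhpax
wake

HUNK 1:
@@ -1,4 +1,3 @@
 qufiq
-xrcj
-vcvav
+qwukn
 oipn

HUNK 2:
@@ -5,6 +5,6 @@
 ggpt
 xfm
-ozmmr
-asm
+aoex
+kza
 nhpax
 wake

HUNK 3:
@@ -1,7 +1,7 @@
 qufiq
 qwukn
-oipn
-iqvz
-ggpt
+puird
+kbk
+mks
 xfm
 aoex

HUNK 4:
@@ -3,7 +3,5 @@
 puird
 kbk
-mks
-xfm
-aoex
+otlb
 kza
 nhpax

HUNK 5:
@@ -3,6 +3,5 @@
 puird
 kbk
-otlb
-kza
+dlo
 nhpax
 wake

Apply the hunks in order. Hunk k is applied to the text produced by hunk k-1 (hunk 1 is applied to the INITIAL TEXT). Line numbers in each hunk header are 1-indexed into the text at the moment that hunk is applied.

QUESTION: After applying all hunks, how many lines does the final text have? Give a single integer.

Answer: 7

Derivation:
Hunk 1: at line 1 remove [xrcj,vcvav] add [qwukn] -> 10 lines: qufiq qwukn oipn iqvz ggpt xfm ozmmr asm nhpax wake
Hunk 2: at line 5 remove [ozmmr,asm] add [aoex,kza] -> 10 lines: qufiq qwukn oipn iqvz ggpt xfm aoex kza nhpax wake
Hunk 3: at line 1 remove [oipn,iqvz,ggpt] add [puird,kbk,mks] -> 10 lines: qufiq qwukn puird kbk mks xfm aoex kza nhpax wake
Hunk 4: at line 3 remove [mks,xfm,aoex] add [otlb] -> 8 lines: qufiq qwukn puird kbk otlb kza nhpax wake
Hunk 5: at line 3 remove [otlb,kza] add [dlo] -> 7 lines: qufiq qwukn puird kbk dlo nhpax wake
Final line count: 7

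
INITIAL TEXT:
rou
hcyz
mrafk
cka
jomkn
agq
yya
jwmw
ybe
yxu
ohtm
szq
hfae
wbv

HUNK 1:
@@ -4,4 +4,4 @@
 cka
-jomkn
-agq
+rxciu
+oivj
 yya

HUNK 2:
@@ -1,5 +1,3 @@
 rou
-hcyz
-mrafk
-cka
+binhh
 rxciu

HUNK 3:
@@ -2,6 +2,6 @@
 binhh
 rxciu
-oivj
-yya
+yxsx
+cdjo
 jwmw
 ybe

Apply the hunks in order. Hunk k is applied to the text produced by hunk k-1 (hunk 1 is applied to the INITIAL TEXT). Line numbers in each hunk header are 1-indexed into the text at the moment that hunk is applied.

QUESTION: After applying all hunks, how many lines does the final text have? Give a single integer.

Hunk 1: at line 4 remove [jomkn,agq] add [rxciu,oivj] -> 14 lines: rou hcyz mrafk cka rxciu oivj yya jwmw ybe yxu ohtm szq hfae wbv
Hunk 2: at line 1 remove [hcyz,mrafk,cka] add [binhh] -> 12 lines: rou binhh rxciu oivj yya jwmw ybe yxu ohtm szq hfae wbv
Hunk 3: at line 2 remove [oivj,yya] add [yxsx,cdjo] -> 12 lines: rou binhh rxciu yxsx cdjo jwmw ybe yxu ohtm szq hfae wbv
Final line count: 12

Answer: 12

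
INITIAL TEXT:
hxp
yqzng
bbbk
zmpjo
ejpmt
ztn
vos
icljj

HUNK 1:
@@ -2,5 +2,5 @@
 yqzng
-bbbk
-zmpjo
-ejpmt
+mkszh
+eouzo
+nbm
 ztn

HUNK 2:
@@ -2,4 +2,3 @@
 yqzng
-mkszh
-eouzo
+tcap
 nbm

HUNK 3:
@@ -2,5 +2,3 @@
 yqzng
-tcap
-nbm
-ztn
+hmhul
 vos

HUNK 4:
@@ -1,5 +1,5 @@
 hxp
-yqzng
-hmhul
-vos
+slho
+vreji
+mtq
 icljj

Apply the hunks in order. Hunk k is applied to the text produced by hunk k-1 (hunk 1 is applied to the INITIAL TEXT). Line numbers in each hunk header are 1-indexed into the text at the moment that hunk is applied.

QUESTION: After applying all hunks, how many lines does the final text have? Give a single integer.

Answer: 5

Derivation:
Hunk 1: at line 2 remove [bbbk,zmpjo,ejpmt] add [mkszh,eouzo,nbm] -> 8 lines: hxp yqzng mkszh eouzo nbm ztn vos icljj
Hunk 2: at line 2 remove [mkszh,eouzo] add [tcap] -> 7 lines: hxp yqzng tcap nbm ztn vos icljj
Hunk 3: at line 2 remove [tcap,nbm,ztn] add [hmhul] -> 5 lines: hxp yqzng hmhul vos icljj
Hunk 4: at line 1 remove [yqzng,hmhul,vos] add [slho,vreji,mtq] -> 5 lines: hxp slho vreji mtq icljj
Final line count: 5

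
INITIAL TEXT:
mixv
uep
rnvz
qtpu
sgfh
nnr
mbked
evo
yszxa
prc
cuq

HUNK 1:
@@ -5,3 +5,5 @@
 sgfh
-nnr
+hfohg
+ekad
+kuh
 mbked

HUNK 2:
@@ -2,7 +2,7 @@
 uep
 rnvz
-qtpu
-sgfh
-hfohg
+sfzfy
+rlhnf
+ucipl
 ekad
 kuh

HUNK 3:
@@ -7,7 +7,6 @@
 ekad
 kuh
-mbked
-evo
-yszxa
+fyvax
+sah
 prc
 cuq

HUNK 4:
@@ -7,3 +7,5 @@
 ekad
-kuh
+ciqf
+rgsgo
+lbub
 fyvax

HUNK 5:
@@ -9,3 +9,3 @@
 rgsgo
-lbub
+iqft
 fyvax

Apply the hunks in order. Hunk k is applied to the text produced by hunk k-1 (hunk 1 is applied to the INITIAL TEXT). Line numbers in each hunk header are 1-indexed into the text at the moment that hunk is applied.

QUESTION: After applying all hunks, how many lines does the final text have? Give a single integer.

Answer: 14

Derivation:
Hunk 1: at line 5 remove [nnr] add [hfohg,ekad,kuh] -> 13 lines: mixv uep rnvz qtpu sgfh hfohg ekad kuh mbked evo yszxa prc cuq
Hunk 2: at line 2 remove [qtpu,sgfh,hfohg] add [sfzfy,rlhnf,ucipl] -> 13 lines: mixv uep rnvz sfzfy rlhnf ucipl ekad kuh mbked evo yszxa prc cuq
Hunk 3: at line 7 remove [mbked,evo,yszxa] add [fyvax,sah] -> 12 lines: mixv uep rnvz sfzfy rlhnf ucipl ekad kuh fyvax sah prc cuq
Hunk 4: at line 7 remove [kuh] add [ciqf,rgsgo,lbub] -> 14 lines: mixv uep rnvz sfzfy rlhnf ucipl ekad ciqf rgsgo lbub fyvax sah prc cuq
Hunk 5: at line 9 remove [lbub] add [iqft] -> 14 lines: mixv uep rnvz sfzfy rlhnf ucipl ekad ciqf rgsgo iqft fyvax sah prc cuq
Final line count: 14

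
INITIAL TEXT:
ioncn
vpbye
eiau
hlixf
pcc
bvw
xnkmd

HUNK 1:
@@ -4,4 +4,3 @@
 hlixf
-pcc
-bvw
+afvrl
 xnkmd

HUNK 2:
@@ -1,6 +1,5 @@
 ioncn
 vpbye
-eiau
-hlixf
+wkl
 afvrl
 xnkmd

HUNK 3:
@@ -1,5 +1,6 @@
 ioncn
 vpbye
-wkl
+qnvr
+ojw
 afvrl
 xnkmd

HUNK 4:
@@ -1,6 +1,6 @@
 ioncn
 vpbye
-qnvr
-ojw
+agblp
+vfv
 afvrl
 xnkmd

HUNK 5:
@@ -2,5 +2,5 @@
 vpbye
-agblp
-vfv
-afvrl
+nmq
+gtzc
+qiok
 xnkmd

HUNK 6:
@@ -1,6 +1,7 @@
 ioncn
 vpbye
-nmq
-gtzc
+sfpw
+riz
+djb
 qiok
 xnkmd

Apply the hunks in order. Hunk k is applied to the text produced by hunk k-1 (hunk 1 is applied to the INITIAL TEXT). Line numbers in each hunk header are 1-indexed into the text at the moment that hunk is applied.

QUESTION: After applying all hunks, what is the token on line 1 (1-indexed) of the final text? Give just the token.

Hunk 1: at line 4 remove [pcc,bvw] add [afvrl] -> 6 lines: ioncn vpbye eiau hlixf afvrl xnkmd
Hunk 2: at line 1 remove [eiau,hlixf] add [wkl] -> 5 lines: ioncn vpbye wkl afvrl xnkmd
Hunk 3: at line 1 remove [wkl] add [qnvr,ojw] -> 6 lines: ioncn vpbye qnvr ojw afvrl xnkmd
Hunk 4: at line 1 remove [qnvr,ojw] add [agblp,vfv] -> 6 lines: ioncn vpbye agblp vfv afvrl xnkmd
Hunk 5: at line 2 remove [agblp,vfv,afvrl] add [nmq,gtzc,qiok] -> 6 lines: ioncn vpbye nmq gtzc qiok xnkmd
Hunk 6: at line 1 remove [nmq,gtzc] add [sfpw,riz,djb] -> 7 lines: ioncn vpbye sfpw riz djb qiok xnkmd
Final line 1: ioncn

Answer: ioncn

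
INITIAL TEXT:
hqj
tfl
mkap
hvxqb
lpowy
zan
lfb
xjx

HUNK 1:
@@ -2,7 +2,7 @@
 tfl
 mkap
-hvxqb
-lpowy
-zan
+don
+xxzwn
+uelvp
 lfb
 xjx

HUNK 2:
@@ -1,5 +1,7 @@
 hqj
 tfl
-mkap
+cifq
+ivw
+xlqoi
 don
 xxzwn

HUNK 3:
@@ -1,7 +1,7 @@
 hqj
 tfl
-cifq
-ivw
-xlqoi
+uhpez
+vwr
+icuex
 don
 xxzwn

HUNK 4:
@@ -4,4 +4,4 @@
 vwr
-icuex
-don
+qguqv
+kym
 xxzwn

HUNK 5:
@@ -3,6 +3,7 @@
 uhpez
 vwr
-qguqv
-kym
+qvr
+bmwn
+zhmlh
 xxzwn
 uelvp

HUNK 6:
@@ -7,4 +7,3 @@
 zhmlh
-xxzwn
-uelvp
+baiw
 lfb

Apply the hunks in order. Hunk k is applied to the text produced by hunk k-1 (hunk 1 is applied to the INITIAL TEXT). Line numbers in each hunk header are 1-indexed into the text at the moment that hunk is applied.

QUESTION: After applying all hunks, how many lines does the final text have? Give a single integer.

Hunk 1: at line 2 remove [hvxqb,lpowy,zan] add [don,xxzwn,uelvp] -> 8 lines: hqj tfl mkap don xxzwn uelvp lfb xjx
Hunk 2: at line 1 remove [mkap] add [cifq,ivw,xlqoi] -> 10 lines: hqj tfl cifq ivw xlqoi don xxzwn uelvp lfb xjx
Hunk 3: at line 1 remove [cifq,ivw,xlqoi] add [uhpez,vwr,icuex] -> 10 lines: hqj tfl uhpez vwr icuex don xxzwn uelvp lfb xjx
Hunk 4: at line 4 remove [icuex,don] add [qguqv,kym] -> 10 lines: hqj tfl uhpez vwr qguqv kym xxzwn uelvp lfb xjx
Hunk 5: at line 3 remove [qguqv,kym] add [qvr,bmwn,zhmlh] -> 11 lines: hqj tfl uhpez vwr qvr bmwn zhmlh xxzwn uelvp lfb xjx
Hunk 6: at line 7 remove [xxzwn,uelvp] add [baiw] -> 10 lines: hqj tfl uhpez vwr qvr bmwn zhmlh baiw lfb xjx
Final line count: 10

Answer: 10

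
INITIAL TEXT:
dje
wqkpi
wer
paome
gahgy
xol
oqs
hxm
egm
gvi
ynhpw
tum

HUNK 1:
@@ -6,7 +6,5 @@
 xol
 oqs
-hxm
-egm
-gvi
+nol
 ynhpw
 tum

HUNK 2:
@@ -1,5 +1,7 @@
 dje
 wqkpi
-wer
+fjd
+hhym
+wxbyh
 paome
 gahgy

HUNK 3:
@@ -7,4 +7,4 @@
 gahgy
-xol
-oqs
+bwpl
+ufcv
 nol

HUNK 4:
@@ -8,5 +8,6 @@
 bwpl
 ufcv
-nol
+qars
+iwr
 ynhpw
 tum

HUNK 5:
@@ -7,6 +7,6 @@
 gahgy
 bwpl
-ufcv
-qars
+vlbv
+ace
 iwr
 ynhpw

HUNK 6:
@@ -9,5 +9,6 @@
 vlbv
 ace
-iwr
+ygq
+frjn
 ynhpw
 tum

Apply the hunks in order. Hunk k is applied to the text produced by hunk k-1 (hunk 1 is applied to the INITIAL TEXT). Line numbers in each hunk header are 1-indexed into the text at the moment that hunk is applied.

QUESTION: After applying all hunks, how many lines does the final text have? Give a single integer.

Hunk 1: at line 6 remove [hxm,egm,gvi] add [nol] -> 10 lines: dje wqkpi wer paome gahgy xol oqs nol ynhpw tum
Hunk 2: at line 1 remove [wer] add [fjd,hhym,wxbyh] -> 12 lines: dje wqkpi fjd hhym wxbyh paome gahgy xol oqs nol ynhpw tum
Hunk 3: at line 7 remove [xol,oqs] add [bwpl,ufcv] -> 12 lines: dje wqkpi fjd hhym wxbyh paome gahgy bwpl ufcv nol ynhpw tum
Hunk 4: at line 8 remove [nol] add [qars,iwr] -> 13 lines: dje wqkpi fjd hhym wxbyh paome gahgy bwpl ufcv qars iwr ynhpw tum
Hunk 5: at line 7 remove [ufcv,qars] add [vlbv,ace] -> 13 lines: dje wqkpi fjd hhym wxbyh paome gahgy bwpl vlbv ace iwr ynhpw tum
Hunk 6: at line 9 remove [iwr] add [ygq,frjn] -> 14 lines: dje wqkpi fjd hhym wxbyh paome gahgy bwpl vlbv ace ygq frjn ynhpw tum
Final line count: 14

Answer: 14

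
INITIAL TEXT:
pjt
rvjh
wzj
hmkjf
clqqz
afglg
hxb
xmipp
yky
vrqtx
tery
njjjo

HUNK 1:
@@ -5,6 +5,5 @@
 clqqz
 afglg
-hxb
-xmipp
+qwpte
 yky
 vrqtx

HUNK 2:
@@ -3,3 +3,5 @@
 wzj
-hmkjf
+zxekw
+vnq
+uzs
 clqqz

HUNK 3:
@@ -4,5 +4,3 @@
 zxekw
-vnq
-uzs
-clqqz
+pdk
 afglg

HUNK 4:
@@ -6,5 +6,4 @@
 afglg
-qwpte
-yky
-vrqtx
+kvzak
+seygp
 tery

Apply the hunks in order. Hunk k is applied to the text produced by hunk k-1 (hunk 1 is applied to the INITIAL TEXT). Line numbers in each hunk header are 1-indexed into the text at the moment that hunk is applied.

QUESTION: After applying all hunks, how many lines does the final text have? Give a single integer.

Answer: 10

Derivation:
Hunk 1: at line 5 remove [hxb,xmipp] add [qwpte] -> 11 lines: pjt rvjh wzj hmkjf clqqz afglg qwpte yky vrqtx tery njjjo
Hunk 2: at line 3 remove [hmkjf] add [zxekw,vnq,uzs] -> 13 lines: pjt rvjh wzj zxekw vnq uzs clqqz afglg qwpte yky vrqtx tery njjjo
Hunk 3: at line 4 remove [vnq,uzs,clqqz] add [pdk] -> 11 lines: pjt rvjh wzj zxekw pdk afglg qwpte yky vrqtx tery njjjo
Hunk 4: at line 6 remove [qwpte,yky,vrqtx] add [kvzak,seygp] -> 10 lines: pjt rvjh wzj zxekw pdk afglg kvzak seygp tery njjjo
Final line count: 10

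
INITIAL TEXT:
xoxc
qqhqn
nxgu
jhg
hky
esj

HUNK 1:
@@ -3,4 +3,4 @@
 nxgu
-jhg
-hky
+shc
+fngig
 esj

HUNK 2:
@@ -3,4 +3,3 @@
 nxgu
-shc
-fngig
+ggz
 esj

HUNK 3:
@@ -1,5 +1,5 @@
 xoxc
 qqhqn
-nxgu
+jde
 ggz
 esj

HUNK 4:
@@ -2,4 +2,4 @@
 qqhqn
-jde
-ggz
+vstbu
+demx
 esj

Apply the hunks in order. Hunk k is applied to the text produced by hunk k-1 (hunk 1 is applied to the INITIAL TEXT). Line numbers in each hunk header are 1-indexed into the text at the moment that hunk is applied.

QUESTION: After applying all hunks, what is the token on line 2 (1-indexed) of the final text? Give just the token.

Answer: qqhqn

Derivation:
Hunk 1: at line 3 remove [jhg,hky] add [shc,fngig] -> 6 lines: xoxc qqhqn nxgu shc fngig esj
Hunk 2: at line 3 remove [shc,fngig] add [ggz] -> 5 lines: xoxc qqhqn nxgu ggz esj
Hunk 3: at line 1 remove [nxgu] add [jde] -> 5 lines: xoxc qqhqn jde ggz esj
Hunk 4: at line 2 remove [jde,ggz] add [vstbu,demx] -> 5 lines: xoxc qqhqn vstbu demx esj
Final line 2: qqhqn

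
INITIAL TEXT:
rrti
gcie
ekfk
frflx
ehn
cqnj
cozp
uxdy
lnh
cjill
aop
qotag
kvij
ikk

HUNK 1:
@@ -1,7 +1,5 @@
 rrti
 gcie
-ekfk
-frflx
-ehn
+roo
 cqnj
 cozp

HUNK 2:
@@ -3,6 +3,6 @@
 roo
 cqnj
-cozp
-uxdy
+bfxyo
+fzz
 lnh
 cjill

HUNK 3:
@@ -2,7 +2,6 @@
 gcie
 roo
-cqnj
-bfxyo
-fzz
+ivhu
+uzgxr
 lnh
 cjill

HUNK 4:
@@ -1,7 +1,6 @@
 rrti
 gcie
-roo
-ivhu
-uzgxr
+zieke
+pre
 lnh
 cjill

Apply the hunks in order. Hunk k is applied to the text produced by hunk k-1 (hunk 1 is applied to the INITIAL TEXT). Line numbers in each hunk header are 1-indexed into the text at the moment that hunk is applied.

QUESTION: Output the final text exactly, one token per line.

Answer: rrti
gcie
zieke
pre
lnh
cjill
aop
qotag
kvij
ikk

Derivation:
Hunk 1: at line 1 remove [ekfk,frflx,ehn] add [roo] -> 12 lines: rrti gcie roo cqnj cozp uxdy lnh cjill aop qotag kvij ikk
Hunk 2: at line 3 remove [cozp,uxdy] add [bfxyo,fzz] -> 12 lines: rrti gcie roo cqnj bfxyo fzz lnh cjill aop qotag kvij ikk
Hunk 3: at line 2 remove [cqnj,bfxyo,fzz] add [ivhu,uzgxr] -> 11 lines: rrti gcie roo ivhu uzgxr lnh cjill aop qotag kvij ikk
Hunk 4: at line 1 remove [roo,ivhu,uzgxr] add [zieke,pre] -> 10 lines: rrti gcie zieke pre lnh cjill aop qotag kvij ikk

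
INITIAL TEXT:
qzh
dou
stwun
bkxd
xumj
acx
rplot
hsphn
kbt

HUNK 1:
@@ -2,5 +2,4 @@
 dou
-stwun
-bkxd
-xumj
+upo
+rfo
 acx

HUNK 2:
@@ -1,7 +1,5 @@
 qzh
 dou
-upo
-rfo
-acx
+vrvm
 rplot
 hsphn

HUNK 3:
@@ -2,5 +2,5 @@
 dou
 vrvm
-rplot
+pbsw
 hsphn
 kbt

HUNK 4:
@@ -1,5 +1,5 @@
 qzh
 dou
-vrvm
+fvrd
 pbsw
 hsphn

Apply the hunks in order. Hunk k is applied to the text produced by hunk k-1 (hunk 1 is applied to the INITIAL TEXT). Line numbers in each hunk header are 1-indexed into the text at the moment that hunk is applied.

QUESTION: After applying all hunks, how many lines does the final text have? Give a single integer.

Answer: 6

Derivation:
Hunk 1: at line 2 remove [stwun,bkxd,xumj] add [upo,rfo] -> 8 lines: qzh dou upo rfo acx rplot hsphn kbt
Hunk 2: at line 1 remove [upo,rfo,acx] add [vrvm] -> 6 lines: qzh dou vrvm rplot hsphn kbt
Hunk 3: at line 2 remove [rplot] add [pbsw] -> 6 lines: qzh dou vrvm pbsw hsphn kbt
Hunk 4: at line 1 remove [vrvm] add [fvrd] -> 6 lines: qzh dou fvrd pbsw hsphn kbt
Final line count: 6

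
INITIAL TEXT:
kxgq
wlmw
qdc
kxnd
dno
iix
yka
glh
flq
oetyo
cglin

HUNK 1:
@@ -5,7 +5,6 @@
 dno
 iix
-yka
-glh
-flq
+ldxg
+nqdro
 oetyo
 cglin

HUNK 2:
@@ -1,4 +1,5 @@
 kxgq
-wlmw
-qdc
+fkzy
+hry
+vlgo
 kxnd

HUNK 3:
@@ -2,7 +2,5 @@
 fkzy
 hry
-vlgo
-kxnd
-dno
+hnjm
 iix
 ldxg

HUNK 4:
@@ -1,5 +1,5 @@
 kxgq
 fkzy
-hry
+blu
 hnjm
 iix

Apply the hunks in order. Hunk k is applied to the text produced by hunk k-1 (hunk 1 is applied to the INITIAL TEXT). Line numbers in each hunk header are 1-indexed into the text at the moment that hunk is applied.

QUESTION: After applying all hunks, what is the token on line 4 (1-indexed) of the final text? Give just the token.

Hunk 1: at line 5 remove [yka,glh,flq] add [ldxg,nqdro] -> 10 lines: kxgq wlmw qdc kxnd dno iix ldxg nqdro oetyo cglin
Hunk 2: at line 1 remove [wlmw,qdc] add [fkzy,hry,vlgo] -> 11 lines: kxgq fkzy hry vlgo kxnd dno iix ldxg nqdro oetyo cglin
Hunk 3: at line 2 remove [vlgo,kxnd,dno] add [hnjm] -> 9 lines: kxgq fkzy hry hnjm iix ldxg nqdro oetyo cglin
Hunk 4: at line 1 remove [hry] add [blu] -> 9 lines: kxgq fkzy blu hnjm iix ldxg nqdro oetyo cglin
Final line 4: hnjm

Answer: hnjm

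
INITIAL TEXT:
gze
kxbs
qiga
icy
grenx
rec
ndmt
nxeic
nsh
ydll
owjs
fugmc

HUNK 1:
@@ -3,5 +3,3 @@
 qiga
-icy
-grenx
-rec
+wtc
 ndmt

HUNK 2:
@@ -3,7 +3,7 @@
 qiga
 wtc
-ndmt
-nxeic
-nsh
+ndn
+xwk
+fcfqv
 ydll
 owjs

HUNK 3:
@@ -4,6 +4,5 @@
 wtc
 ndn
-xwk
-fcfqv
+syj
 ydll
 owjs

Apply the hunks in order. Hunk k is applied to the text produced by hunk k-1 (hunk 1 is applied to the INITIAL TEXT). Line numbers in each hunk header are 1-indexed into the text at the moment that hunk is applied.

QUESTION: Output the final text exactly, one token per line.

Hunk 1: at line 3 remove [icy,grenx,rec] add [wtc] -> 10 lines: gze kxbs qiga wtc ndmt nxeic nsh ydll owjs fugmc
Hunk 2: at line 3 remove [ndmt,nxeic,nsh] add [ndn,xwk,fcfqv] -> 10 lines: gze kxbs qiga wtc ndn xwk fcfqv ydll owjs fugmc
Hunk 3: at line 4 remove [xwk,fcfqv] add [syj] -> 9 lines: gze kxbs qiga wtc ndn syj ydll owjs fugmc

Answer: gze
kxbs
qiga
wtc
ndn
syj
ydll
owjs
fugmc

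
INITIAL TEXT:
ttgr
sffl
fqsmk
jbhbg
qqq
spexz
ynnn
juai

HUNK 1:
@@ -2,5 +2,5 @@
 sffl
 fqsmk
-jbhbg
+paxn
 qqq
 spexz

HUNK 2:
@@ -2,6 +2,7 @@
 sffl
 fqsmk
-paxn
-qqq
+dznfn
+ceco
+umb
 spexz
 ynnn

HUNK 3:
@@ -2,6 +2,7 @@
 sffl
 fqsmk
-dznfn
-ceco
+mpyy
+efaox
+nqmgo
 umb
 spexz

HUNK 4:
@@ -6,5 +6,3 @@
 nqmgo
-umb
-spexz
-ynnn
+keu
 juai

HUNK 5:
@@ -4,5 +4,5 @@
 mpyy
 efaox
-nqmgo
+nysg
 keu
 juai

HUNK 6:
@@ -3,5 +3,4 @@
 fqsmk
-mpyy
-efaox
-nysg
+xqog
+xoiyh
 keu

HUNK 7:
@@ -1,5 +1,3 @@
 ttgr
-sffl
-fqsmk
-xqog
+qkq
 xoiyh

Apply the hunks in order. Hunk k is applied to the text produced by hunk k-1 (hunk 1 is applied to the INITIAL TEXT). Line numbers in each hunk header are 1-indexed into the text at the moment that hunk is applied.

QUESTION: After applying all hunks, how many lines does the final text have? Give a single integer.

Hunk 1: at line 2 remove [jbhbg] add [paxn] -> 8 lines: ttgr sffl fqsmk paxn qqq spexz ynnn juai
Hunk 2: at line 2 remove [paxn,qqq] add [dznfn,ceco,umb] -> 9 lines: ttgr sffl fqsmk dznfn ceco umb spexz ynnn juai
Hunk 3: at line 2 remove [dznfn,ceco] add [mpyy,efaox,nqmgo] -> 10 lines: ttgr sffl fqsmk mpyy efaox nqmgo umb spexz ynnn juai
Hunk 4: at line 6 remove [umb,spexz,ynnn] add [keu] -> 8 lines: ttgr sffl fqsmk mpyy efaox nqmgo keu juai
Hunk 5: at line 4 remove [nqmgo] add [nysg] -> 8 lines: ttgr sffl fqsmk mpyy efaox nysg keu juai
Hunk 6: at line 3 remove [mpyy,efaox,nysg] add [xqog,xoiyh] -> 7 lines: ttgr sffl fqsmk xqog xoiyh keu juai
Hunk 7: at line 1 remove [sffl,fqsmk,xqog] add [qkq] -> 5 lines: ttgr qkq xoiyh keu juai
Final line count: 5

Answer: 5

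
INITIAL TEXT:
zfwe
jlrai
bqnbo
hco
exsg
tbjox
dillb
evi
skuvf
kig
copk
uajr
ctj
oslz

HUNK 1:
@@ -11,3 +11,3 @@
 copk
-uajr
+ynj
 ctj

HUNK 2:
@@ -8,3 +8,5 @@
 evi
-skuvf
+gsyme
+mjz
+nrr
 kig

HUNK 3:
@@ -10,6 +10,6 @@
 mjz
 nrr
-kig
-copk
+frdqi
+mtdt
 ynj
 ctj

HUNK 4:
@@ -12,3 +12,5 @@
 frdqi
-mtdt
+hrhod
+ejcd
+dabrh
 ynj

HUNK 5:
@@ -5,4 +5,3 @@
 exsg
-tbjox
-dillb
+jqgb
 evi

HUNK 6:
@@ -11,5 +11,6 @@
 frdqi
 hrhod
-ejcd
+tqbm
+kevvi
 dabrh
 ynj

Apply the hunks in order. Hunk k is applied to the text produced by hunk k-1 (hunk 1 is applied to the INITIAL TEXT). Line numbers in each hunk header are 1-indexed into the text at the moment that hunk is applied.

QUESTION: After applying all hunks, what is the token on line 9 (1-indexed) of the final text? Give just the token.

Answer: mjz

Derivation:
Hunk 1: at line 11 remove [uajr] add [ynj] -> 14 lines: zfwe jlrai bqnbo hco exsg tbjox dillb evi skuvf kig copk ynj ctj oslz
Hunk 2: at line 8 remove [skuvf] add [gsyme,mjz,nrr] -> 16 lines: zfwe jlrai bqnbo hco exsg tbjox dillb evi gsyme mjz nrr kig copk ynj ctj oslz
Hunk 3: at line 10 remove [kig,copk] add [frdqi,mtdt] -> 16 lines: zfwe jlrai bqnbo hco exsg tbjox dillb evi gsyme mjz nrr frdqi mtdt ynj ctj oslz
Hunk 4: at line 12 remove [mtdt] add [hrhod,ejcd,dabrh] -> 18 lines: zfwe jlrai bqnbo hco exsg tbjox dillb evi gsyme mjz nrr frdqi hrhod ejcd dabrh ynj ctj oslz
Hunk 5: at line 5 remove [tbjox,dillb] add [jqgb] -> 17 lines: zfwe jlrai bqnbo hco exsg jqgb evi gsyme mjz nrr frdqi hrhod ejcd dabrh ynj ctj oslz
Hunk 6: at line 11 remove [ejcd] add [tqbm,kevvi] -> 18 lines: zfwe jlrai bqnbo hco exsg jqgb evi gsyme mjz nrr frdqi hrhod tqbm kevvi dabrh ynj ctj oslz
Final line 9: mjz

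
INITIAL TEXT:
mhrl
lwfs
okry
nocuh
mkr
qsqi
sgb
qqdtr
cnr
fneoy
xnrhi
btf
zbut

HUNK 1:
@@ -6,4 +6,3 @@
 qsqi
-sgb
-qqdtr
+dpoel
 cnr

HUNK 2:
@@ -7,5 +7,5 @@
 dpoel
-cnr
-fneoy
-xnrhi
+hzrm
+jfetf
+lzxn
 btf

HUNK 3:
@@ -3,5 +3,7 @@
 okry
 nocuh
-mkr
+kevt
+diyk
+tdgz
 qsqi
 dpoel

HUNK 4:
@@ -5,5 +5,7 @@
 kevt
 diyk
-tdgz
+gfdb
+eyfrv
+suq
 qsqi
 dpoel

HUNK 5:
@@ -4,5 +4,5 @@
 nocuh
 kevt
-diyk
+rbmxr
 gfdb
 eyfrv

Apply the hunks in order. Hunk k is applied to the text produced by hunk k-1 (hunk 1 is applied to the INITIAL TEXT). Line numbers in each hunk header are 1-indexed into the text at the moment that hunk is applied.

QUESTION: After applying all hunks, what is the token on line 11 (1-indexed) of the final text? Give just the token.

Hunk 1: at line 6 remove [sgb,qqdtr] add [dpoel] -> 12 lines: mhrl lwfs okry nocuh mkr qsqi dpoel cnr fneoy xnrhi btf zbut
Hunk 2: at line 7 remove [cnr,fneoy,xnrhi] add [hzrm,jfetf,lzxn] -> 12 lines: mhrl lwfs okry nocuh mkr qsqi dpoel hzrm jfetf lzxn btf zbut
Hunk 3: at line 3 remove [mkr] add [kevt,diyk,tdgz] -> 14 lines: mhrl lwfs okry nocuh kevt diyk tdgz qsqi dpoel hzrm jfetf lzxn btf zbut
Hunk 4: at line 5 remove [tdgz] add [gfdb,eyfrv,suq] -> 16 lines: mhrl lwfs okry nocuh kevt diyk gfdb eyfrv suq qsqi dpoel hzrm jfetf lzxn btf zbut
Hunk 5: at line 4 remove [diyk] add [rbmxr] -> 16 lines: mhrl lwfs okry nocuh kevt rbmxr gfdb eyfrv suq qsqi dpoel hzrm jfetf lzxn btf zbut
Final line 11: dpoel

Answer: dpoel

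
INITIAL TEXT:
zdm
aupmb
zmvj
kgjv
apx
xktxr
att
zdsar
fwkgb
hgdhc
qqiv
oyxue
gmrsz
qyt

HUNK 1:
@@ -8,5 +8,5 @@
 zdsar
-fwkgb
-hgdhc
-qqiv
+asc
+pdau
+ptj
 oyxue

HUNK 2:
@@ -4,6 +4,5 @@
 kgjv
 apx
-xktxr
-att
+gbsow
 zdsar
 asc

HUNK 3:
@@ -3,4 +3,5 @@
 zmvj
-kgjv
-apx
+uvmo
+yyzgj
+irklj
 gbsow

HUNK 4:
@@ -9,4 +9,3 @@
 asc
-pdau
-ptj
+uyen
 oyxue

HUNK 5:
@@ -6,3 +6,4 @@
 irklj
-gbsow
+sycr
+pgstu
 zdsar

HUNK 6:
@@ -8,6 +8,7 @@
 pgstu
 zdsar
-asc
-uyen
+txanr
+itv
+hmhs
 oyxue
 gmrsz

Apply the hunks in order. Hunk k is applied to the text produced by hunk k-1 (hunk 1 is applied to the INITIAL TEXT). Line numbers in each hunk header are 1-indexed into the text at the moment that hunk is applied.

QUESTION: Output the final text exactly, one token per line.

Hunk 1: at line 8 remove [fwkgb,hgdhc,qqiv] add [asc,pdau,ptj] -> 14 lines: zdm aupmb zmvj kgjv apx xktxr att zdsar asc pdau ptj oyxue gmrsz qyt
Hunk 2: at line 4 remove [xktxr,att] add [gbsow] -> 13 lines: zdm aupmb zmvj kgjv apx gbsow zdsar asc pdau ptj oyxue gmrsz qyt
Hunk 3: at line 3 remove [kgjv,apx] add [uvmo,yyzgj,irklj] -> 14 lines: zdm aupmb zmvj uvmo yyzgj irklj gbsow zdsar asc pdau ptj oyxue gmrsz qyt
Hunk 4: at line 9 remove [pdau,ptj] add [uyen] -> 13 lines: zdm aupmb zmvj uvmo yyzgj irklj gbsow zdsar asc uyen oyxue gmrsz qyt
Hunk 5: at line 6 remove [gbsow] add [sycr,pgstu] -> 14 lines: zdm aupmb zmvj uvmo yyzgj irklj sycr pgstu zdsar asc uyen oyxue gmrsz qyt
Hunk 6: at line 8 remove [asc,uyen] add [txanr,itv,hmhs] -> 15 lines: zdm aupmb zmvj uvmo yyzgj irklj sycr pgstu zdsar txanr itv hmhs oyxue gmrsz qyt

Answer: zdm
aupmb
zmvj
uvmo
yyzgj
irklj
sycr
pgstu
zdsar
txanr
itv
hmhs
oyxue
gmrsz
qyt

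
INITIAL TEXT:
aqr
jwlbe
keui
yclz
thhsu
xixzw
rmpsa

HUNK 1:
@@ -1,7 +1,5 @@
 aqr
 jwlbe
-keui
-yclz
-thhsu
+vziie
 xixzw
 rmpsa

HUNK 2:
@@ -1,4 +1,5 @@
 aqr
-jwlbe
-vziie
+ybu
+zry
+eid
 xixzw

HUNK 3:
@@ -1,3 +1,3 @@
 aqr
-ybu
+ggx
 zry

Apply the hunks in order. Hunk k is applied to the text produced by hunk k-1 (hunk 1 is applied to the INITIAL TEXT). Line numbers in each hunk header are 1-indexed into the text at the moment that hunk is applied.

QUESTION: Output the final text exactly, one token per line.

Answer: aqr
ggx
zry
eid
xixzw
rmpsa

Derivation:
Hunk 1: at line 1 remove [keui,yclz,thhsu] add [vziie] -> 5 lines: aqr jwlbe vziie xixzw rmpsa
Hunk 2: at line 1 remove [jwlbe,vziie] add [ybu,zry,eid] -> 6 lines: aqr ybu zry eid xixzw rmpsa
Hunk 3: at line 1 remove [ybu] add [ggx] -> 6 lines: aqr ggx zry eid xixzw rmpsa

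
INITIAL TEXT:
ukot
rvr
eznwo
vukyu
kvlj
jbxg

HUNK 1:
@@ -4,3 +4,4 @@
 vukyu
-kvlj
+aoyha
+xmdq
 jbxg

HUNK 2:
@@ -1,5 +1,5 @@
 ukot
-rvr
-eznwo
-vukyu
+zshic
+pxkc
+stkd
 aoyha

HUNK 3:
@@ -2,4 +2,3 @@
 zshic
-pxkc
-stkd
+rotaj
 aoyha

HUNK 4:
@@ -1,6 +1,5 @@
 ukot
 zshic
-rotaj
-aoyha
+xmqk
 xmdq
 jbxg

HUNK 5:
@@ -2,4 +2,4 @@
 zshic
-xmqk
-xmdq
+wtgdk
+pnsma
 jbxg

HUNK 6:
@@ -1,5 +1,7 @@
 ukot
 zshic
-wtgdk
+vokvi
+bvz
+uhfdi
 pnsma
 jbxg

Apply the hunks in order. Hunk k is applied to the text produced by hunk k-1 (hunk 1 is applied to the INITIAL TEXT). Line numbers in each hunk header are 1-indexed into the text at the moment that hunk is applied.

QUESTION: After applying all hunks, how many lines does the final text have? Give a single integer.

Hunk 1: at line 4 remove [kvlj] add [aoyha,xmdq] -> 7 lines: ukot rvr eznwo vukyu aoyha xmdq jbxg
Hunk 2: at line 1 remove [rvr,eznwo,vukyu] add [zshic,pxkc,stkd] -> 7 lines: ukot zshic pxkc stkd aoyha xmdq jbxg
Hunk 3: at line 2 remove [pxkc,stkd] add [rotaj] -> 6 lines: ukot zshic rotaj aoyha xmdq jbxg
Hunk 4: at line 1 remove [rotaj,aoyha] add [xmqk] -> 5 lines: ukot zshic xmqk xmdq jbxg
Hunk 5: at line 2 remove [xmqk,xmdq] add [wtgdk,pnsma] -> 5 lines: ukot zshic wtgdk pnsma jbxg
Hunk 6: at line 1 remove [wtgdk] add [vokvi,bvz,uhfdi] -> 7 lines: ukot zshic vokvi bvz uhfdi pnsma jbxg
Final line count: 7

Answer: 7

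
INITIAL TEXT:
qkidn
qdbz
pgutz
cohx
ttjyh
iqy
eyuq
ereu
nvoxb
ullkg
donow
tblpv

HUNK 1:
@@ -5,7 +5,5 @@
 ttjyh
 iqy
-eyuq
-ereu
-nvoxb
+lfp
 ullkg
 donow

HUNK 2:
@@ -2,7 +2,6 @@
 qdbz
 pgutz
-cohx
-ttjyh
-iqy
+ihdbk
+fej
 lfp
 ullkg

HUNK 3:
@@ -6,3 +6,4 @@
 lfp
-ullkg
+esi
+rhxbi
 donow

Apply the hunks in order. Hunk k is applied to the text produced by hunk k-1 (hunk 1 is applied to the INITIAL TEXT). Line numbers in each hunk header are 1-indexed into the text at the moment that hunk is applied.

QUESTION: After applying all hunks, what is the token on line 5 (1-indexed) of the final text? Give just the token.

Answer: fej

Derivation:
Hunk 1: at line 5 remove [eyuq,ereu,nvoxb] add [lfp] -> 10 lines: qkidn qdbz pgutz cohx ttjyh iqy lfp ullkg donow tblpv
Hunk 2: at line 2 remove [cohx,ttjyh,iqy] add [ihdbk,fej] -> 9 lines: qkidn qdbz pgutz ihdbk fej lfp ullkg donow tblpv
Hunk 3: at line 6 remove [ullkg] add [esi,rhxbi] -> 10 lines: qkidn qdbz pgutz ihdbk fej lfp esi rhxbi donow tblpv
Final line 5: fej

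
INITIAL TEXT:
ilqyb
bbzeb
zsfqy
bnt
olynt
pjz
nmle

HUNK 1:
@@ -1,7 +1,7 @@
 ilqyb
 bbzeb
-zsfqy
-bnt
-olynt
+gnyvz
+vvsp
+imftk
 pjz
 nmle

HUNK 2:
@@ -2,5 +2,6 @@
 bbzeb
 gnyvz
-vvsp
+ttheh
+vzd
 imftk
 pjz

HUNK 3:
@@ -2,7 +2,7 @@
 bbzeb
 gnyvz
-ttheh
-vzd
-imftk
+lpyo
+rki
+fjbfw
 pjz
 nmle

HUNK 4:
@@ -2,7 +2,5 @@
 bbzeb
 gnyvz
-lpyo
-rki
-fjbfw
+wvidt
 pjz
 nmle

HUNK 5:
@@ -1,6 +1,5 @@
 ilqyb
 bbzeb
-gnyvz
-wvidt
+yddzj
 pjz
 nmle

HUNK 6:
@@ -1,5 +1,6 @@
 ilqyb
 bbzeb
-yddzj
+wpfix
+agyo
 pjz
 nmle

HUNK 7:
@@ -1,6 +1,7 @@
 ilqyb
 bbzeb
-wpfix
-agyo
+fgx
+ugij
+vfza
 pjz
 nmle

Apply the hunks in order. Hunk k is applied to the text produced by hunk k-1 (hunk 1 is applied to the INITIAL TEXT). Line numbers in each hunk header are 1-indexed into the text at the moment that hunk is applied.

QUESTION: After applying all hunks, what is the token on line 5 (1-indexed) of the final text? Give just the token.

Hunk 1: at line 1 remove [zsfqy,bnt,olynt] add [gnyvz,vvsp,imftk] -> 7 lines: ilqyb bbzeb gnyvz vvsp imftk pjz nmle
Hunk 2: at line 2 remove [vvsp] add [ttheh,vzd] -> 8 lines: ilqyb bbzeb gnyvz ttheh vzd imftk pjz nmle
Hunk 3: at line 2 remove [ttheh,vzd,imftk] add [lpyo,rki,fjbfw] -> 8 lines: ilqyb bbzeb gnyvz lpyo rki fjbfw pjz nmle
Hunk 4: at line 2 remove [lpyo,rki,fjbfw] add [wvidt] -> 6 lines: ilqyb bbzeb gnyvz wvidt pjz nmle
Hunk 5: at line 1 remove [gnyvz,wvidt] add [yddzj] -> 5 lines: ilqyb bbzeb yddzj pjz nmle
Hunk 6: at line 1 remove [yddzj] add [wpfix,agyo] -> 6 lines: ilqyb bbzeb wpfix agyo pjz nmle
Hunk 7: at line 1 remove [wpfix,agyo] add [fgx,ugij,vfza] -> 7 lines: ilqyb bbzeb fgx ugij vfza pjz nmle
Final line 5: vfza

Answer: vfza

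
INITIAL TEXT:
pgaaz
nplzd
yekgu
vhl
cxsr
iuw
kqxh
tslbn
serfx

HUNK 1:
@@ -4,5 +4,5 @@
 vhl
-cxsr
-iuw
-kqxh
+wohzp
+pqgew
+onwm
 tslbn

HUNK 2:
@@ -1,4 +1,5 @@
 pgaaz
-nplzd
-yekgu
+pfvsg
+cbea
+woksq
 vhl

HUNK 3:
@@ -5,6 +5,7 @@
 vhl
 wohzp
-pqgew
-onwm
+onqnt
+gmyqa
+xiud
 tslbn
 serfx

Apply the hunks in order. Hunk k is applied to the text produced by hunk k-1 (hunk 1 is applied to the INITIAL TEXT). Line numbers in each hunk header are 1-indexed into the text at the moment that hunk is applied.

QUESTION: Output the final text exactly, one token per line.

Hunk 1: at line 4 remove [cxsr,iuw,kqxh] add [wohzp,pqgew,onwm] -> 9 lines: pgaaz nplzd yekgu vhl wohzp pqgew onwm tslbn serfx
Hunk 2: at line 1 remove [nplzd,yekgu] add [pfvsg,cbea,woksq] -> 10 lines: pgaaz pfvsg cbea woksq vhl wohzp pqgew onwm tslbn serfx
Hunk 3: at line 5 remove [pqgew,onwm] add [onqnt,gmyqa,xiud] -> 11 lines: pgaaz pfvsg cbea woksq vhl wohzp onqnt gmyqa xiud tslbn serfx

Answer: pgaaz
pfvsg
cbea
woksq
vhl
wohzp
onqnt
gmyqa
xiud
tslbn
serfx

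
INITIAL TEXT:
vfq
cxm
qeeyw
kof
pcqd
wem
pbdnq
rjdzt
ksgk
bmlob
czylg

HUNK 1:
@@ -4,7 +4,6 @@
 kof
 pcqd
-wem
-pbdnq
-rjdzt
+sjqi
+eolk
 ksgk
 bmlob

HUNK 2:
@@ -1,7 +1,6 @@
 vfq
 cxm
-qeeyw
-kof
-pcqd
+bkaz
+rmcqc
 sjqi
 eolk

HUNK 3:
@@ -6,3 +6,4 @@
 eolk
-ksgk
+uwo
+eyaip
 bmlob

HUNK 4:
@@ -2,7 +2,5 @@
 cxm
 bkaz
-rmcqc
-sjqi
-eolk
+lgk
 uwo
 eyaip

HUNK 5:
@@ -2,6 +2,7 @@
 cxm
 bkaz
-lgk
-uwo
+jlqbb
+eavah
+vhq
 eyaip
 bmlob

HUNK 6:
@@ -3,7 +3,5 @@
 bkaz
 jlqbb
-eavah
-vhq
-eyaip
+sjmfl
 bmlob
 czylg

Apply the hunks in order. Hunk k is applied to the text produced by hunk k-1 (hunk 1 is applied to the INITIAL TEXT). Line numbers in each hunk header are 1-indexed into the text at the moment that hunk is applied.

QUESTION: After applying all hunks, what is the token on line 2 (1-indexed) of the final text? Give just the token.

Hunk 1: at line 4 remove [wem,pbdnq,rjdzt] add [sjqi,eolk] -> 10 lines: vfq cxm qeeyw kof pcqd sjqi eolk ksgk bmlob czylg
Hunk 2: at line 1 remove [qeeyw,kof,pcqd] add [bkaz,rmcqc] -> 9 lines: vfq cxm bkaz rmcqc sjqi eolk ksgk bmlob czylg
Hunk 3: at line 6 remove [ksgk] add [uwo,eyaip] -> 10 lines: vfq cxm bkaz rmcqc sjqi eolk uwo eyaip bmlob czylg
Hunk 4: at line 2 remove [rmcqc,sjqi,eolk] add [lgk] -> 8 lines: vfq cxm bkaz lgk uwo eyaip bmlob czylg
Hunk 5: at line 2 remove [lgk,uwo] add [jlqbb,eavah,vhq] -> 9 lines: vfq cxm bkaz jlqbb eavah vhq eyaip bmlob czylg
Hunk 6: at line 3 remove [eavah,vhq,eyaip] add [sjmfl] -> 7 lines: vfq cxm bkaz jlqbb sjmfl bmlob czylg
Final line 2: cxm

Answer: cxm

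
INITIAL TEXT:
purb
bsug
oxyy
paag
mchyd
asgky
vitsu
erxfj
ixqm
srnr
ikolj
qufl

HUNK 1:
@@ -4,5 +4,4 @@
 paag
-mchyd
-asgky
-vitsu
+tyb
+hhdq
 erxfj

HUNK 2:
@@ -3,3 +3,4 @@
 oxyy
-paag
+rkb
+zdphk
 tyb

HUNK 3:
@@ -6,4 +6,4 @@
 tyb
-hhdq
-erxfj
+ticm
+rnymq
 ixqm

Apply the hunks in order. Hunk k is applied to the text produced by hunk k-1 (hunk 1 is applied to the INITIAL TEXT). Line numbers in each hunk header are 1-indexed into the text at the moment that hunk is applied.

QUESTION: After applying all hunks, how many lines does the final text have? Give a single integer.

Hunk 1: at line 4 remove [mchyd,asgky,vitsu] add [tyb,hhdq] -> 11 lines: purb bsug oxyy paag tyb hhdq erxfj ixqm srnr ikolj qufl
Hunk 2: at line 3 remove [paag] add [rkb,zdphk] -> 12 lines: purb bsug oxyy rkb zdphk tyb hhdq erxfj ixqm srnr ikolj qufl
Hunk 3: at line 6 remove [hhdq,erxfj] add [ticm,rnymq] -> 12 lines: purb bsug oxyy rkb zdphk tyb ticm rnymq ixqm srnr ikolj qufl
Final line count: 12

Answer: 12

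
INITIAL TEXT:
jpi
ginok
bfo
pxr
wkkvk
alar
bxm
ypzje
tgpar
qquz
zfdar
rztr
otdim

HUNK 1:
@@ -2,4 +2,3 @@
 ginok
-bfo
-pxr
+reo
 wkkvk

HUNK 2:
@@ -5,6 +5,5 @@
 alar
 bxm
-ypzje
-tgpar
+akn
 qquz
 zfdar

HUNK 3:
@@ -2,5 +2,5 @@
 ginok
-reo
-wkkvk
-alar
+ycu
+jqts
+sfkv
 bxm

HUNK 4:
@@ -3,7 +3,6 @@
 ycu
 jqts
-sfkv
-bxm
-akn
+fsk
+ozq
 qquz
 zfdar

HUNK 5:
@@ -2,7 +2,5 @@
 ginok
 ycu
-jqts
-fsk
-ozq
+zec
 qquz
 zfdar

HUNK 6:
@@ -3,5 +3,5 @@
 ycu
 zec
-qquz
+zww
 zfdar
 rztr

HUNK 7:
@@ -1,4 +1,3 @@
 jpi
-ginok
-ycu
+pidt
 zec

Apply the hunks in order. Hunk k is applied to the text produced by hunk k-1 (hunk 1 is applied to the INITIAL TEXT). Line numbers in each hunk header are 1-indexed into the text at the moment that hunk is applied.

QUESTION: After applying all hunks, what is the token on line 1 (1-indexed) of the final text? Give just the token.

Answer: jpi

Derivation:
Hunk 1: at line 2 remove [bfo,pxr] add [reo] -> 12 lines: jpi ginok reo wkkvk alar bxm ypzje tgpar qquz zfdar rztr otdim
Hunk 2: at line 5 remove [ypzje,tgpar] add [akn] -> 11 lines: jpi ginok reo wkkvk alar bxm akn qquz zfdar rztr otdim
Hunk 3: at line 2 remove [reo,wkkvk,alar] add [ycu,jqts,sfkv] -> 11 lines: jpi ginok ycu jqts sfkv bxm akn qquz zfdar rztr otdim
Hunk 4: at line 3 remove [sfkv,bxm,akn] add [fsk,ozq] -> 10 lines: jpi ginok ycu jqts fsk ozq qquz zfdar rztr otdim
Hunk 5: at line 2 remove [jqts,fsk,ozq] add [zec] -> 8 lines: jpi ginok ycu zec qquz zfdar rztr otdim
Hunk 6: at line 3 remove [qquz] add [zww] -> 8 lines: jpi ginok ycu zec zww zfdar rztr otdim
Hunk 7: at line 1 remove [ginok,ycu] add [pidt] -> 7 lines: jpi pidt zec zww zfdar rztr otdim
Final line 1: jpi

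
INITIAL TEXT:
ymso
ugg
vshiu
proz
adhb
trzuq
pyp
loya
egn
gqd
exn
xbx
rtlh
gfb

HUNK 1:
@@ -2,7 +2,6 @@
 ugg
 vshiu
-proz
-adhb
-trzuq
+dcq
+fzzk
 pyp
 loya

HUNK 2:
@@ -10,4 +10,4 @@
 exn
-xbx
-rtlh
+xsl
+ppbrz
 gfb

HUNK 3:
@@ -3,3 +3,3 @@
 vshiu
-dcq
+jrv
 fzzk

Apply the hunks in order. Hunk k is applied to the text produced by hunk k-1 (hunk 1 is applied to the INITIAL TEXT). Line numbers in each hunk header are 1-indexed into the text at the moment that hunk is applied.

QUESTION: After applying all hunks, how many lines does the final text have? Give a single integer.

Hunk 1: at line 2 remove [proz,adhb,trzuq] add [dcq,fzzk] -> 13 lines: ymso ugg vshiu dcq fzzk pyp loya egn gqd exn xbx rtlh gfb
Hunk 2: at line 10 remove [xbx,rtlh] add [xsl,ppbrz] -> 13 lines: ymso ugg vshiu dcq fzzk pyp loya egn gqd exn xsl ppbrz gfb
Hunk 3: at line 3 remove [dcq] add [jrv] -> 13 lines: ymso ugg vshiu jrv fzzk pyp loya egn gqd exn xsl ppbrz gfb
Final line count: 13

Answer: 13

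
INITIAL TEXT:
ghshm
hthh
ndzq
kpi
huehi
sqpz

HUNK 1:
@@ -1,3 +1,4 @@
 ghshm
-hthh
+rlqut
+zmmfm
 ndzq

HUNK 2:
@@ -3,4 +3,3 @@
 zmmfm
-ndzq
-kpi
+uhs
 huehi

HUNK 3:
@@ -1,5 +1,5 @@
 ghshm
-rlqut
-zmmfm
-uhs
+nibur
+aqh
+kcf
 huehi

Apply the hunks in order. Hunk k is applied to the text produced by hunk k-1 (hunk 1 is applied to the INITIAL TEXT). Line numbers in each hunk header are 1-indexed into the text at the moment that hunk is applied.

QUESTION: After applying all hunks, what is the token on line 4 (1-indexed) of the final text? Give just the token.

Answer: kcf

Derivation:
Hunk 1: at line 1 remove [hthh] add [rlqut,zmmfm] -> 7 lines: ghshm rlqut zmmfm ndzq kpi huehi sqpz
Hunk 2: at line 3 remove [ndzq,kpi] add [uhs] -> 6 lines: ghshm rlqut zmmfm uhs huehi sqpz
Hunk 3: at line 1 remove [rlqut,zmmfm,uhs] add [nibur,aqh,kcf] -> 6 lines: ghshm nibur aqh kcf huehi sqpz
Final line 4: kcf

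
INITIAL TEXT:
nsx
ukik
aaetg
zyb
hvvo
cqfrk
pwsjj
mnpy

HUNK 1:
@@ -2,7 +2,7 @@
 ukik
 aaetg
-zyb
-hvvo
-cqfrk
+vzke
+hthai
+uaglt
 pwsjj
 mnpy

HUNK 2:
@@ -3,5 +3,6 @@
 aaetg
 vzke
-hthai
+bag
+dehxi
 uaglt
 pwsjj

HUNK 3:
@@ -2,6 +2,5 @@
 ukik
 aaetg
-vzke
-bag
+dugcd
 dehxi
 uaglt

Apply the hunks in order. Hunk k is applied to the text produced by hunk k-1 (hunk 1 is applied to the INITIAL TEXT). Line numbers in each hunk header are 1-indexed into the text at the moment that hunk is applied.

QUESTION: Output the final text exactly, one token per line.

Answer: nsx
ukik
aaetg
dugcd
dehxi
uaglt
pwsjj
mnpy

Derivation:
Hunk 1: at line 2 remove [zyb,hvvo,cqfrk] add [vzke,hthai,uaglt] -> 8 lines: nsx ukik aaetg vzke hthai uaglt pwsjj mnpy
Hunk 2: at line 3 remove [hthai] add [bag,dehxi] -> 9 lines: nsx ukik aaetg vzke bag dehxi uaglt pwsjj mnpy
Hunk 3: at line 2 remove [vzke,bag] add [dugcd] -> 8 lines: nsx ukik aaetg dugcd dehxi uaglt pwsjj mnpy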